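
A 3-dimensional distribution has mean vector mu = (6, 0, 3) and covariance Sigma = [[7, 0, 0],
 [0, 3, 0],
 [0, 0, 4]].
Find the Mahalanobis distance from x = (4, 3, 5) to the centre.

Step 1 — centre the observation: (x - mu) = (-2, 3, 2).

Step 2 — invert Sigma (cofactor / det for 3×3, or solve directly):
  Sigma^{-1} = [[0.1429, 0, 0],
 [0, 0.3333, 0],
 [0, 0, 0.25]].

Step 3 — form the quadratic (x - mu)^T · Sigma^{-1} · (x - mu):
  Sigma^{-1} · (x - mu) = (-0.2857, 1, 0.5).
  (x - mu)^T · [Sigma^{-1} · (x - mu)] = (-2)·(-0.2857) + (3)·(1) + (2)·(0.5) = 4.5714.

Step 4 — take square root: d = √(4.5714) ≈ 2.1381.

d(x, mu) = √(4.5714) ≈ 2.1381


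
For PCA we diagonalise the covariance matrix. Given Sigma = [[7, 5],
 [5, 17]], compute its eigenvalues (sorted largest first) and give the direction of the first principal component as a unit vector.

Step 1 — characteristic polynomial of 2×2 Sigma:
  det(Sigma - λI) = λ² - trace · λ + det = 0.
  trace = 7 + 17 = 24, det = 7·17 - (5)² = 94.
Step 2 — discriminant:
  Δ = trace² - 4·det = 576 - 376 = 200.
Step 3 — eigenvalues:
  λ = (trace ± √Δ)/2 = (24 ± 14.1421)/2,
  λ_1 = 19.0711,  λ_2 = 4.9289.

Step 4 — unit eigenvector for λ_1: solve (Sigma - λ_1 I)v = 0. First row:
  (7 - 19.0711)·v_x + (5)·v_y = 0, i.e. (-12.0711)·v_x + (5)·v_y = 0,
  so v ∝ (b, λ_1 - a) = (5, 12.0711) = u.
  ||u|| = √((5)² + (12.0711)²) = √(170.7107) ≈ 13.0656,
  v_1 = u/||u|| ≈ (0.3827, 0.9239) (||v_1|| = 1).

λ_1 = 19.0711,  λ_2 = 4.9289;  v_1 ≈ (0.3827, 0.9239)


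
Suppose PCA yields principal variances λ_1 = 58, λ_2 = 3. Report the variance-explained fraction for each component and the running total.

Step 1 — total variance = trace(Sigma) = Σ λ_i = 58 + 3 = 61.

Step 2 — fraction explained by component i = λ_i / Σ λ:
  PC1: 58/61 = 0.9508
  PC2: 3/61 = 0.0492

Step 3 — cumulative fraction after k components = (λ_1 + ... + λ_k) / Σ λ:
  k = 1: 58/61 = 0.9508
  k = 2: (58 + 3)/61 = 61/61 = 1

Summary (fraction, with percent):

explained: PC1 0.9508 (95.08%), PC2 0.0492 (4.92%);  cumulative: 0.9508, 1


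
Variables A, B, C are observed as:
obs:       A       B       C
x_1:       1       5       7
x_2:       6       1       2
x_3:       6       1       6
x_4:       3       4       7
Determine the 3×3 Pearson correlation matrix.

Step 1 — column means:
  mean(A) = (1 + 6 + 6 + 3) / 4 = 16/4 = 4
  mean(B) = (5 + 1 + 1 + 4) / 4 = 11/4 = 2.75
  mean(C) = (7 + 2 + 6 + 7) / 4 = 22/4 = 5.5

Step 2 — sample variances and covariances s[i,j] = (1/(n-1)) · Σ_k (x_{k,i} - mean_i) · (x_{k,j} - mean_j), with n-1 = 3:
  s[A,A] = ((-3)·(-3) + (2)·(2) + (2)·(2) + (-1)·(-1)) / 3 = 18/3 = 6
  s[A,B] = ((-3)·(2.25) + (2)·(-1.75) + (2)·(-1.75) + (-1)·(1.25)) / 3 = -15/3 = -5
  s[A,C] = ((-3)·(1.5) + (2)·(-3.5) + (2)·(0.5) + (-1)·(1.5)) / 3 = -12/3 = -4
  s[B,B] = ((2.25)·(2.25) + (-1.75)·(-1.75) + (-1.75)·(-1.75) + (1.25)·(1.25)) / 3 = 12.75/3 = 4.25
  s[B,C] = ((2.25)·(1.5) + (-1.75)·(-3.5) + (-1.75)·(0.5) + (1.25)·(1.5)) / 3 = 10.5/3 = 3.5
  s[C,C] = ((1.5)·(1.5) + (-3.5)·(-3.5) + (0.5)·(0.5) + (1.5)·(1.5)) / 3 = 17/3 = 5.6667
  Sample standard deviations s_i = √(s[i,i]):
  s(A) = √(6) = 2.4495
  s(B) = √(4.25) = 2.0616
  s(C) = √(5.6667) = 2.3805

Step 3 — r_{ij} = s_{ij} / (s_i · s_j):
  r[A,A] = 1 (diagonal).
  r[A,B] = -5 / (2.4495 · 2.0616) = -5 / 5.0498 = -0.9901
  r[A,C] = -4 / (2.4495 · 2.3805) = -4 / 5.831 = -0.686
  r[B,B] = 1 (diagonal).
  r[B,C] = 3.5 / (2.0616 · 2.3805) = 3.5 / 4.9075 = 0.7132
  r[C,C] = 1 (diagonal).

R is symmetric with unit diagonal. Assembling:

R = [[1, -0.9901, -0.686],
 [-0.9901, 1, 0.7132],
 [-0.686, 0.7132, 1]]


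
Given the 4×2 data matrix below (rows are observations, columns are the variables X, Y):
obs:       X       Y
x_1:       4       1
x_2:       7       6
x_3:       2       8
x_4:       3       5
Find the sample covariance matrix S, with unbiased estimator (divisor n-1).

Step 1 — column means:
  mean(X) = (4 + 7 + 2 + 3) / 4 = 16/4 = 4
  mean(Y) = (1 + 6 + 8 + 5) / 4 = 20/4 = 5

Step 2 — sample covariance S[i,j] = (1/(n-1)) · Σ_k (x_{k,i} - mean_i) · (x_{k,j} - mean_j), with n-1 = 3.
  S[X,X] = ((0)·(0) + (3)·(3) + (-2)·(-2) + (-1)·(-1)) / 3 = 14/3 = 4.6667
  S[X,Y] = ((0)·(-4) + (3)·(1) + (-2)·(3) + (-1)·(0)) / 3 = -3/3 = -1
  S[Y,Y] = ((-4)·(-4) + (1)·(1) + (3)·(3) + (0)·(0)) / 3 = 26/3 = 8.6667

S is symmetric (S[j,i] = S[i,j]). Assembling:

S = [[4.6667, -1],
 [-1, 8.6667]]


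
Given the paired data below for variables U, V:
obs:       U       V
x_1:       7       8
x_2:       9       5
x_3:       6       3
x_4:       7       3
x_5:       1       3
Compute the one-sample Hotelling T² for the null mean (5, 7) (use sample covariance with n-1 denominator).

Step 1 — sample mean vector:
  mean(U) = (7 + 9 + 6 + 7 + 1) / 5 = 30/5 = 6
  mean(V) = (8 + 5 + 3 + 3 + 3) / 5 = 22/5 = 4.4
  x̄ = (6, 4.4),  deviation x̄ - mu_0 = (6, 4.4) - (5, 7) = (1, -2.6).

Step 2 — sample covariance matrix, S[i,j] = (1/(n-1)) · Σ_k (x_{k,i} - mean_i) · (x_{k,j} - mean_j), divisor n-1 = 4:
  S[U,U] = ((1)·(1) + (3)·(3) + (0)·(0) + (1)·(1) + (-5)·(-5)) / 4 = 36/4 = 9
  S[U,V] = ((1)·(3.6) + (3)·(0.6) + (0)·(-1.4) + (1)·(-1.4) + (-5)·(-1.4)) / 4 = 11/4 = 2.75
  S[V,V] = ((3.6)·(3.6) + (0.6)·(0.6) + (-1.4)·(-1.4) + (-1.4)·(-1.4) + (-1.4)·(-1.4)) / 4 = 19.2/4 = 4.8
  S = [[9, 2.75],
 [2.75, 4.8]].

Step 3 — invert S. det(S) = 9·4.8 - (2.75)² = 35.6375.
  S^{-1} = (1/det) · [[d, -b], [-b, a]] = [[0.1347, -0.0772],
 [-0.0772, 0.2525]].

Step 4 — quadratic form (x̄ - mu_0)^T · S^{-1} · (x̄ - mu_0):
  S^{-1} · (x̄ - mu_0) = (0.3353, -0.7338),
  (x̄ - mu_0)^T · [...] = (1)·(0.3353) + (-2.6)·(-0.7338) = 2.2431.

Step 5 — scale by n: T² = 5 · 2.2431 = 11.2157.

T² ≈ 11.2157


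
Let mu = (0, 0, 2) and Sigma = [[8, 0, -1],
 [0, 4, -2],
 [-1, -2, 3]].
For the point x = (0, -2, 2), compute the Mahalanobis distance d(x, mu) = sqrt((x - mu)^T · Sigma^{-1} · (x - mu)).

Step 1 — centre the observation: (x - mu) = (0, -2, 0).

Step 2 — invert Sigma (cofactor / det for 3×3, or solve directly):
  Sigma^{-1} = [[0.1333, 0.0333, 0.0667],
 [0.0333, 0.3833, 0.2667],
 [0.0667, 0.2667, 0.5333]].

Step 3 — form the quadratic (x - mu)^T · Sigma^{-1} · (x - mu):
  Sigma^{-1} · (x - mu) = (-0.0667, -0.7667, -0.5333).
  (x - mu)^T · [Sigma^{-1} · (x - mu)] = (0)·(-0.0667) + (-2)·(-0.7667) + (0)·(-0.5333) = 1.5333.

Step 4 — take square root: d = √(1.5333) ≈ 1.2383.

d(x, mu) = √(1.5333) ≈ 1.2383


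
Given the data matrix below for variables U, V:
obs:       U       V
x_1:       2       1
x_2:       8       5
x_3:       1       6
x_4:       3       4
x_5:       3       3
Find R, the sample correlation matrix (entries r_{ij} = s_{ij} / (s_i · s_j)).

Step 1 — column means:
  mean(U) = (2 + 8 + 1 + 3 + 3) / 5 = 17/5 = 3.4
  mean(V) = (1 + 5 + 6 + 4 + 3) / 5 = 19/5 = 3.8

Step 2 — sample variances and covariances s[i,j] = (1/(n-1)) · Σ_k (x_{k,i} - mean_i) · (x_{k,j} - mean_j), with n-1 = 4:
  s[U,U] = ((-1.4)·(-1.4) + (4.6)·(4.6) + (-2.4)·(-2.4) + (-0.4)·(-0.4) + (-0.4)·(-0.4)) / 4 = 29.2/4 = 7.3
  s[U,V] = ((-1.4)·(-2.8) + (4.6)·(1.2) + (-2.4)·(2.2) + (-0.4)·(0.2) + (-0.4)·(-0.8)) / 4 = 4.4/4 = 1.1
  s[V,V] = ((-2.8)·(-2.8) + (1.2)·(1.2) + (2.2)·(2.2) + (0.2)·(0.2) + (-0.8)·(-0.8)) / 4 = 14.8/4 = 3.7
  Sample standard deviations s_i = √(s[i,i]):
  s(U) = √(7.3) = 2.7019
  s(V) = √(3.7) = 1.9235

Step 3 — r_{ij} = s_{ij} / (s_i · s_j):
  r[U,U] = 1 (diagonal).
  r[U,V] = 1.1 / (2.7019 · 1.9235) = 1.1 / 5.1971 = 0.2117
  r[V,V] = 1 (diagonal).

R is symmetric with unit diagonal. Assembling:

R = [[1, 0.2117],
 [0.2117, 1]]


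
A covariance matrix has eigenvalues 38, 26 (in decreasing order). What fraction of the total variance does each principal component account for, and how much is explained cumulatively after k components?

Step 1 — total variance = trace(Sigma) = Σ λ_i = 38 + 26 = 64.

Step 2 — fraction explained by component i = λ_i / Σ λ:
  PC1: 38/64 = 0.5938
  PC2: 26/64 = 0.4062

Step 3 — cumulative fraction after k components = (λ_1 + ... + λ_k) / Σ λ:
  k = 1: 38/64 = 0.5938
  k = 2: (38 + 26)/64 = 64/64 = 1

Summary (fraction, with percent):

explained: PC1 0.5938 (59.38%), PC2 0.4062 (40.62%);  cumulative: 0.5938, 1


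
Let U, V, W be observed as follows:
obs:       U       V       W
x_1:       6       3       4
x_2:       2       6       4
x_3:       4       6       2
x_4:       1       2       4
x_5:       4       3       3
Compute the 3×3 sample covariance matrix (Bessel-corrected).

Step 1 — column means:
  mean(U) = (6 + 2 + 4 + 1 + 4) / 5 = 17/5 = 3.4
  mean(V) = (3 + 6 + 6 + 2 + 3) / 5 = 20/5 = 4
  mean(W) = (4 + 4 + 2 + 4 + 3) / 5 = 17/5 = 3.4

Step 2 — sample covariance S[i,j] = (1/(n-1)) · Σ_k (x_{k,i} - mean_i) · (x_{k,j} - mean_j), with n-1 = 4.
  S[U,U] = ((2.6)·(2.6) + (-1.4)·(-1.4) + (0.6)·(0.6) + (-2.4)·(-2.4) + (0.6)·(0.6)) / 4 = 15.2/4 = 3.8
  S[U,V] = ((2.6)·(-1) + (-1.4)·(2) + (0.6)·(2) + (-2.4)·(-2) + (0.6)·(-1)) / 4 = 0/4 = 0
  S[U,W] = ((2.6)·(0.6) + (-1.4)·(0.6) + (0.6)·(-1.4) + (-2.4)·(0.6) + (0.6)·(-0.4)) / 4 = -1.8/4 = -0.45
  S[V,V] = ((-1)·(-1) + (2)·(2) + (2)·(2) + (-2)·(-2) + (-1)·(-1)) / 4 = 14/4 = 3.5
  S[V,W] = ((-1)·(0.6) + (2)·(0.6) + (2)·(-1.4) + (-2)·(0.6) + (-1)·(-0.4)) / 4 = -3/4 = -0.75
  S[W,W] = ((0.6)·(0.6) + (0.6)·(0.6) + (-1.4)·(-1.4) + (0.6)·(0.6) + (-0.4)·(-0.4)) / 4 = 3.2/4 = 0.8

S is symmetric (S[j,i] = S[i,j]). Assembling:

S = [[3.8, 0, -0.45],
 [0, 3.5, -0.75],
 [-0.45, -0.75, 0.8]]


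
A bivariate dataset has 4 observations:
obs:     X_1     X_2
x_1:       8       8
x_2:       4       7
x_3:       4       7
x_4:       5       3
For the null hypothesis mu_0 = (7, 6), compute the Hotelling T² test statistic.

Step 1 — sample mean vector:
  mean(X_1) = (8 + 4 + 4 + 5) / 4 = 21/4 = 5.25
  mean(X_2) = (8 + 7 + 7 + 3) / 4 = 25/4 = 6.25
  x̄ = (5.25, 6.25),  deviation x̄ - mu_0 = (5.25, 6.25) - (7, 6) = (-1.75, 0.25).

Step 2 — sample covariance matrix, S[i,j] = (1/(n-1)) · Σ_k (x_{k,i} - mean_i) · (x_{k,j} - mean_j), divisor n-1 = 3:
  S[X_1,X_1] = ((2.75)·(2.75) + (-1.25)·(-1.25) + (-1.25)·(-1.25) + (-0.25)·(-0.25)) / 3 = 10.75/3 = 3.5833
  S[X_1,X_2] = ((2.75)·(1.75) + (-1.25)·(0.75) + (-1.25)·(0.75) + (-0.25)·(-3.25)) / 3 = 3.75/3 = 1.25
  S[X_2,X_2] = ((1.75)·(1.75) + (0.75)·(0.75) + (0.75)·(0.75) + (-3.25)·(-3.25)) / 3 = 14.75/3 = 4.9167
  S = [[3.5833, 1.25],
 [1.25, 4.9167]].

Step 3 — invert S. det(S) = 3.5833·4.9167 - (1.25)² = 16.0556.
  S^{-1} = (1/det) · [[d, -b], [-b, a]] = [[0.3062, -0.0779],
 [-0.0779, 0.2232]].

Step 4 — quadratic form (x̄ - mu_0)^T · S^{-1} · (x̄ - mu_0):
  S^{-1} · (x̄ - mu_0) = (-0.5554, 0.192),
  (x̄ - mu_0)^T · [...] = (-1.75)·(-0.5554) + (0.25)·(0.192) = 1.0199.

Step 5 — scale by n: T² = 4 · 1.0199 = 4.0796.

T² ≈ 4.0796


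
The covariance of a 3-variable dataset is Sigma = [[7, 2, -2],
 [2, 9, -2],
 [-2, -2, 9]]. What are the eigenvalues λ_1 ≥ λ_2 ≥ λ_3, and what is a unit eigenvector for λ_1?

Step 1 — characteristic polynomial p(λ) = det(λI - Sigma) = λ³ - tr·λ² + c_1·λ - det, where tr = trace, c_1 = sum of the principal 2×2 minors, det = det(Sigma):
  tr = 7 + 9 + 9 = 25,
  c_1 = (7·9 - (2)²) + (7·9 - (-2)²) + (9·9 - (-2)²) = 59 + 59 + 77 = 195,
  det = 7·(9·9 - (-2)²) - (2)·((2)·9 - (-2)·(-2)) + (-2)·((2)·(-2) - 9·(-2)) = 7·(77) - (2)·(14) + (-2)·(14) = 483.
  So p(λ) = λ³ - 25λ² + 195λ - 483.
Step 2 — look for an integer root (rational root theorem: any rational root is an integer divisor of 483). Testing λ = 7:
  p(7) = 343 - 1225 + 1365 - 483 = 0  ✓
  Dividing out (λ - 7): p(λ) = (λ - 7)(λ² - 18λ + 69).
Step 3 — remaining eigenvalues from the quadratic λ² - 18λ + 69 = 0:
  Δ = 18² - 4·69 = 324 - 276 = 48,  λ = (18 ± √48)/2 = (18 ± 6.9282)/2 ≈ 12.4641 or 5.5359.
  Sorted: λ_1 = 12.4641,  λ_2 = 7,  λ_3 = 5.5359  (check: sum = 25 = tr ✓).

Step 4 — unit eigenvector for λ_1 ≈ 12.4641: v spans the null space of (Sigma - λ_1 I), whose rows are
  r_1 = (-5.4641, 2, -2),  r_2 = (2, -3.4641, -2),  r_3 = (-2, -2, -3.4641).
  v is orthogonal to every row, so take v ∝ r_1 × r_2 = ((2)·(-2) - (-2)·(-3.4641), (-2)·(2) - (-5.4641)·(-2), (-5.4641)·(-3.4641) - (2)·(2)) ≈ (-10.9282, -14.9282, 14.9282).
  Rescale (multiply by -1 so the first nonzero entry is positive): u = (10.9282, 14.9282, -14.9282).
  ||u|| = √((10.9282)² + (14.9282)² + (-14.9282)²) = √(565.1281) ≈ 23.7724,  v_1 = u/||u|| ≈ (0.4597, 0.628, -0.628) (||v_1|| = 1).

λ_1 = 12.4641,  λ_2 = 7,  λ_3 = 5.5359;  v_1 ≈ (0.4597, 0.628, -0.628)


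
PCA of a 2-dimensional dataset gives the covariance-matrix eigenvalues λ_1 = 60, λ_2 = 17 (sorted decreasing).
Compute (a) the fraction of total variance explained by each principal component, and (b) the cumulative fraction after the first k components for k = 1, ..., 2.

Step 1 — total variance = trace(Sigma) = Σ λ_i = 60 + 17 = 77.

Step 2 — fraction explained by component i = λ_i / Σ λ:
  PC1: 60/77 = 0.7792
  PC2: 17/77 = 0.2208

Step 3 — cumulative fraction after k components = (λ_1 + ... + λ_k) / Σ λ:
  k = 1: 60/77 = 0.7792
  k = 2: (60 + 17)/77 = 77/77 = 1

Summary (fraction, with percent):

explained: PC1 0.7792 (77.92%), PC2 0.2208 (22.08%);  cumulative: 0.7792, 1


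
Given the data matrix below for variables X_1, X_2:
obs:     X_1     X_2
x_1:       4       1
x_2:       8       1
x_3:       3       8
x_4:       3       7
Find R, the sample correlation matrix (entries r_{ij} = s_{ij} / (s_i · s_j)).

Step 1 — column means:
  mean(X_1) = (4 + 8 + 3 + 3) / 4 = 18/4 = 4.5
  mean(X_2) = (1 + 1 + 8 + 7) / 4 = 17/4 = 4.25

Step 2 — sample variances and covariances s[i,j] = (1/(n-1)) · Σ_k (x_{k,i} - mean_i) · (x_{k,j} - mean_j), with n-1 = 3:
  s[X_1,X_1] = ((-0.5)·(-0.5) + (3.5)·(3.5) + (-1.5)·(-1.5) + (-1.5)·(-1.5)) / 3 = 17/3 = 5.6667
  s[X_1,X_2] = ((-0.5)·(-3.25) + (3.5)·(-3.25) + (-1.5)·(3.75) + (-1.5)·(2.75)) / 3 = -19.5/3 = -6.5
  s[X_2,X_2] = ((-3.25)·(-3.25) + (-3.25)·(-3.25) + (3.75)·(3.75) + (2.75)·(2.75)) / 3 = 42.75/3 = 14.25
  Sample standard deviations s_i = √(s[i,i]):
  s(X_1) = √(5.6667) = 2.3805
  s(X_2) = √(14.25) = 3.7749

Step 3 — r_{ij} = s_{ij} / (s_i · s_j):
  r[X_1,X_1] = 1 (diagonal).
  r[X_1,X_2] = -6.5 / (2.3805 · 3.7749) = -6.5 / 8.9861 = -0.7233
  r[X_2,X_2] = 1 (diagonal).

R is symmetric with unit diagonal. Assembling:

R = [[1, -0.7233],
 [-0.7233, 1]]


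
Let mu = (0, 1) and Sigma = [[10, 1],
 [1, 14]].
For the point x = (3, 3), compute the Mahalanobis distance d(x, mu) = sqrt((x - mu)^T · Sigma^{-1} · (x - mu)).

Step 1 — centre the observation: (x - mu) = (3, 2).

Step 2 — invert Sigma. det(Sigma) = 10·14 - (1)² = 139.
  Sigma^{-1} = (1/det) · [[d, -b], [-b, a]] = [[0.1007, -0.0072],
 [-0.0072, 0.0719]].

Step 3 — form the quadratic (x - mu)^T · Sigma^{-1} · (x - mu):
  Sigma^{-1} · (x - mu) = (0.2878, 0.1223).
  (x - mu)^T · [Sigma^{-1} · (x - mu)] = (3)·(0.2878) + (2)·(0.1223) = 1.1079.

Step 4 — take square root: d = √(1.1079) ≈ 1.0526.

d(x, mu) = √(1.1079) ≈ 1.0526


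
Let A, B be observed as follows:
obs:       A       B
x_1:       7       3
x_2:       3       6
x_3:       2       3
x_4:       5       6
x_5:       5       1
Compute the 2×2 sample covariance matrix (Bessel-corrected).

Step 1 — column means:
  mean(A) = (7 + 3 + 2 + 5 + 5) / 5 = 22/5 = 4.4
  mean(B) = (3 + 6 + 3 + 6 + 1) / 5 = 19/5 = 3.8

Step 2 — sample covariance S[i,j] = (1/(n-1)) · Σ_k (x_{k,i} - mean_i) · (x_{k,j} - mean_j), with n-1 = 4.
  S[A,A] = ((2.6)·(2.6) + (-1.4)·(-1.4) + (-2.4)·(-2.4) + (0.6)·(0.6) + (0.6)·(0.6)) / 4 = 15.2/4 = 3.8
  S[A,B] = ((2.6)·(-0.8) + (-1.4)·(2.2) + (-2.4)·(-0.8) + (0.6)·(2.2) + (0.6)·(-2.8)) / 4 = -3.6/4 = -0.9
  S[B,B] = ((-0.8)·(-0.8) + (2.2)·(2.2) + (-0.8)·(-0.8) + (2.2)·(2.2) + (-2.8)·(-2.8)) / 4 = 18.8/4 = 4.7

S is symmetric (S[j,i] = S[i,j]). Assembling:

S = [[3.8, -0.9],
 [-0.9, 4.7]]


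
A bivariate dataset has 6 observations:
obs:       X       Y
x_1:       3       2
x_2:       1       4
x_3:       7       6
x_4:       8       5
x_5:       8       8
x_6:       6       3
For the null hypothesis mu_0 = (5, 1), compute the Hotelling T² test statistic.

Step 1 — sample mean vector:
  mean(X) = (3 + 1 + 7 + 8 + 8 + 6) / 6 = 33/6 = 5.5
  mean(Y) = (2 + 4 + 6 + 5 + 8 + 3) / 6 = 28/6 = 4.6667
  x̄ = (5.5, 4.6667),  deviation x̄ - mu_0 = (5.5, 4.6667) - (5, 1) = (0.5, 3.6667).

Step 2 — sample covariance matrix, S[i,j] = (1/(n-1)) · Σ_k (x_{k,i} - mean_i) · (x_{k,j} - mean_j), divisor n-1 = 5:
  S[X,X] = ((-2.5)·(-2.5) + (-4.5)·(-4.5) + (1.5)·(1.5) + (2.5)·(2.5) + (2.5)·(2.5) + (0.5)·(0.5)) / 5 = 41.5/5 = 8.3
  S[X,Y] = ((-2.5)·(-2.6667) + (-4.5)·(-0.6667) + (1.5)·(1.3333) + (2.5)·(0.3333) + (2.5)·(3.3333) + (0.5)·(-1.6667)) / 5 = 20/5 = 4
  S[Y,Y] = ((-2.6667)·(-2.6667) + (-0.6667)·(-0.6667) + (1.3333)·(1.3333) + (0.3333)·(0.3333) + (3.3333)·(3.3333) + (-1.6667)·(-1.6667)) / 5 = 23.3333/5 = 4.6667
  S = [[8.3, 4],
 [4, 4.6667]].

Step 3 — invert S. det(S) = 8.3·4.6667 - (4)² = 22.7333.
  S^{-1} = (1/det) · [[d, -b], [-b, a]] = [[0.2053, -0.176],
 [-0.176, 0.3651]].

Step 4 — quadratic form (x̄ - mu_0)^T · S^{-1} · (x̄ - mu_0):
  S^{-1} · (x̄ - mu_0) = (-0.5425, 1.2507),
  (x̄ - mu_0)^T · [...] = (0.5)·(-0.5425) + (3.6667)·(1.2507) = 4.3148.

Step 5 — scale by n: T² = 6 · 4.3148 = 25.8886.

T² ≈ 25.8886


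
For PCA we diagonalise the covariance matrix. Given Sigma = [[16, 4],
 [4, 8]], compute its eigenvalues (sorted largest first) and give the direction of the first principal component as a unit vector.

Step 1 — characteristic polynomial of 2×2 Sigma:
  det(Sigma - λI) = λ² - trace · λ + det = 0.
  trace = 16 + 8 = 24, det = 16·8 - (4)² = 112.
Step 2 — discriminant:
  Δ = trace² - 4·det = 576 - 448 = 128.
Step 3 — eigenvalues:
  λ = (trace ± √Δ)/2 = (24 ± 11.3137)/2,
  λ_1 = 17.6569,  λ_2 = 6.3431.

Step 4 — unit eigenvector for λ_1: solve (Sigma - λ_1 I)v = 0. First row:
  (16 - 17.6569)·v_x + (4)·v_y = 0, i.e. (-1.6569)·v_x + (4)·v_y = 0,
  so v ∝ (b, λ_1 - a) = (4, 1.6569) = u.
  ||u|| = √((4)² + (1.6569)²) = √(18.7452) ≈ 4.3296,
  v_1 = u/||u|| ≈ (0.9239, 0.3827) (||v_1|| = 1).

λ_1 = 17.6569,  λ_2 = 6.3431;  v_1 ≈ (0.9239, 0.3827)


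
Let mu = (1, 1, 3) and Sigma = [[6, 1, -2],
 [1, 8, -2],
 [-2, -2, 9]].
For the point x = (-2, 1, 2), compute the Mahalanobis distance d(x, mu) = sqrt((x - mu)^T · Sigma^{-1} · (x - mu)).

Step 1 — centre the observation: (x - mu) = (-3, 0, -1).

Step 2 — invert Sigma (cofactor / det for 3×3, or solve directly):
  Sigma^{-1} = [[0.1813, -0.0133, 0.0373],
 [-0.0133, 0.1333, 0.0267],
 [0.0373, 0.0267, 0.1253]].

Step 3 — form the quadratic (x - mu)^T · Sigma^{-1} · (x - mu):
  Sigma^{-1} · (x - mu) = (-0.5813, 0.0133, -0.2373).
  (x - mu)^T · [Sigma^{-1} · (x - mu)] = (-3)·(-0.5813) + (0)·(0.0133) + (-1)·(-0.2373) = 1.9813.

Step 4 — take square root: d = √(1.9813) ≈ 1.4076.

d(x, mu) = √(1.9813) ≈ 1.4076


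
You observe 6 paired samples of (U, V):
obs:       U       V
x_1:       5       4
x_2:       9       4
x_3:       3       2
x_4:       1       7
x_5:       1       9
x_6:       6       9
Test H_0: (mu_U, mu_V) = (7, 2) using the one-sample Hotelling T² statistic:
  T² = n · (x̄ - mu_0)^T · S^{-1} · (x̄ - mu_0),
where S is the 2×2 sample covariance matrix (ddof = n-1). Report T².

Step 1 — sample mean vector:
  mean(U) = (5 + 9 + 3 + 1 + 1 + 6) / 6 = 25/6 = 4.1667
  mean(V) = (4 + 4 + 2 + 7 + 9 + 9) / 6 = 35/6 = 5.8333
  x̄ = (4.1667, 5.8333),  deviation x̄ - mu_0 = (4.1667, 5.8333) - (7, 2) = (-2.8333, 3.8333).

Step 2 — sample covariance matrix, S[i,j] = (1/(n-1)) · Σ_k (x_{k,i} - mean_i) · (x_{k,j} - mean_j), divisor n-1 = 5:
  S[U,U] = ((0.8333)·(0.8333) + (4.8333)·(4.8333) + (-1.1667)·(-1.1667) + (-3.1667)·(-3.1667) + (-3.1667)·(-3.1667) + (1.8333)·(1.8333)) / 5 = 48.8333/5 = 9.7667
  S[U,V] = ((0.8333)·(-1.8333) + (4.8333)·(-1.8333) + (-1.1667)·(-3.8333) + (-3.1667)·(1.1667) + (-3.1667)·(3.1667) + (1.8333)·(3.1667)) / 5 = -13.8333/5 = -2.7667
  S[V,V] = ((-1.8333)·(-1.8333) + (-1.8333)·(-1.8333) + (-3.8333)·(-3.8333) + (1.1667)·(1.1667) + (3.1667)·(3.1667) + (3.1667)·(3.1667)) / 5 = 42.8333/5 = 8.5667
  S = [[9.7667, -2.7667],
 [-2.7667, 8.5667]].

Step 3 — invert S. det(S) = 9.7667·8.5667 - (-2.7667)² = 76.0133.
  S^{-1} = (1/det) · [[d, -b], [-b, a]] = [[0.1127, 0.0364],
 [0.0364, 0.1285]].

Step 4 — quadratic form (x̄ - mu_0)^T · S^{-1} · (x̄ - mu_0):
  S^{-1} · (x̄ - mu_0) = (-0.1798, 0.3894),
  (x̄ - mu_0)^T · [...] = (-2.8333)·(-0.1798) + (3.8333)·(0.3894) = 2.0021.

Step 5 — scale by n: T² = 6 · 2.0021 = 12.0128.

T² ≈ 12.0128


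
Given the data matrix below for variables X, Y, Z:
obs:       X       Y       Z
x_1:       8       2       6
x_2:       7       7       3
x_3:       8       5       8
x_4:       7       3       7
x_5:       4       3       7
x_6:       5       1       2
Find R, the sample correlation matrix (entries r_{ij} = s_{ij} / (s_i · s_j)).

Step 1 — column means:
  mean(X) = (8 + 7 + 8 + 7 + 4 + 5) / 6 = 39/6 = 6.5
  mean(Y) = (2 + 7 + 5 + 3 + 3 + 1) / 6 = 21/6 = 3.5
  mean(Z) = (6 + 3 + 8 + 7 + 7 + 2) / 6 = 33/6 = 5.5

Step 2 — sample variances and covariances s[i,j] = (1/(n-1)) · Σ_k (x_{k,i} - mean_i) · (x_{k,j} - mean_j), with n-1 = 5:
  s[X,X] = ((1.5)·(1.5) + (0.5)·(0.5) + (1.5)·(1.5) + (0.5)·(0.5) + (-2.5)·(-2.5) + (-1.5)·(-1.5)) / 5 = 13.5/5 = 2.7
  s[X,Y] = ((1.5)·(-1.5) + (0.5)·(3.5) + (1.5)·(1.5) + (0.5)·(-0.5) + (-2.5)·(-0.5) + (-1.5)·(-2.5)) / 5 = 6.5/5 = 1.3
  s[X,Z] = ((1.5)·(0.5) + (0.5)·(-2.5) + (1.5)·(2.5) + (0.5)·(1.5) + (-2.5)·(1.5) + (-1.5)·(-3.5)) / 5 = 5.5/5 = 1.1
  s[Y,Y] = ((-1.5)·(-1.5) + (3.5)·(3.5) + (1.5)·(1.5) + (-0.5)·(-0.5) + (-0.5)·(-0.5) + (-2.5)·(-2.5)) / 5 = 23.5/5 = 4.7
  s[Y,Z] = ((-1.5)·(0.5) + (3.5)·(-2.5) + (1.5)·(2.5) + (-0.5)·(1.5) + (-0.5)·(1.5) + (-2.5)·(-3.5)) / 5 = 1.5/5 = 0.3
  s[Z,Z] = ((0.5)·(0.5) + (-2.5)·(-2.5) + (2.5)·(2.5) + (1.5)·(1.5) + (1.5)·(1.5) + (-3.5)·(-3.5)) / 5 = 29.5/5 = 5.9
  Sample standard deviations s_i = √(s[i,i]):
  s(X) = √(2.7) = 1.6432
  s(Y) = √(4.7) = 2.1679
  s(Z) = √(5.9) = 2.429

Step 3 — r_{ij} = s_{ij} / (s_i · s_j):
  r[X,X] = 1 (diagonal).
  r[X,Y] = 1.3 / (1.6432 · 2.1679) = 1.3 / 3.5623 = 0.3649
  r[X,Z] = 1.1 / (1.6432 · 2.429) = 1.1 / 3.9912 = 0.2756
  r[Y,Y] = 1 (diagonal).
  r[Y,Z] = 0.3 / (2.1679 · 2.429) = 0.3 / 5.2659 = 0.057
  r[Z,Z] = 1 (diagonal).

R is symmetric with unit diagonal. Assembling:

R = [[1, 0.3649, 0.2756],
 [0.3649, 1, 0.057],
 [0.2756, 0.057, 1]]


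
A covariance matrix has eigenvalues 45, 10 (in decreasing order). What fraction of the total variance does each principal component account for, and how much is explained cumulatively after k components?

Step 1 — total variance = trace(Sigma) = Σ λ_i = 45 + 10 = 55.

Step 2 — fraction explained by component i = λ_i / Σ λ:
  PC1: 45/55 = 0.8182
  PC2: 10/55 = 0.1818

Step 3 — cumulative fraction after k components = (λ_1 + ... + λ_k) / Σ λ:
  k = 1: 45/55 = 0.8182
  k = 2: (45 + 10)/55 = 55/55 = 1

Summary (fraction, with percent):

explained: PC1 0.8182 (81.82%), PC2 0.1818 (18.18%);  cumulative: 0.8182, 1


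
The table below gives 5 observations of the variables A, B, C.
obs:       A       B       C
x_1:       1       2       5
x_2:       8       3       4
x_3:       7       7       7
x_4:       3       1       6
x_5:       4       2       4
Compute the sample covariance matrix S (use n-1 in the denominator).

Step 1 — column means:
  mean(A) = (1 + 8 + 7 + 3 + 4) / 5 = 23/5 = 4.6
  mean(B) = (2 + 3 + 7 + 1 + 2) / 5 = 15/5 = 3
  mean(C) = (5 + 4 + 7 + 6 + 4) / 5 = 26/5 = 5.2

Step 2 — sample covariance S[i,j] = (1/(n-1)) · Σ_k (x_{k,i} - mean_i) · (x_{k,j} - mean_j), with n-1 = 4.
  S[A,A] = ((-3.6)·(-3.6) + (3.4)·(3.4) + (2.4)·(2.4) + (-1.6)·(-1.6) + (-0.6)·(-0.6)) / 4 = 33.2/4 = 8.3
  S[A,B] = ((-3.6)·(-1) + (3.4)·(0) + (2.4)·(4) + (-1.6)·(-2) + (-0.6)·(-1)) / 4 = 17/4 = 4.25
  S[A,C] = ((-3.6)·(-0.2) + (3.4)·(-1.2) + (2.4)·(1.8) + (-1.6)·(0.8) + (-0.6)·(-1.2)) / 4 = 0.4/4 = 0.1
  S[B,B] = ((-1)·(-1) + (0)·(0) + (4)·(4) + (-2)·(-2) + (-1)·(-1)) / 4 = 22/4 = 5.5
  S[B,C] = ((-1)·(-0.2) + (0)·(-1.2) + (4)·(1.8) + (-2)·(0.8) + (-1)·(-1.2)) / 4 = 7/4 = 1.75
  S[C,C] = ((-0.2)·(-0.2) + (-1.2)·(-1.2) + (1.8)·(1.8) + (0.8)·(0.8) + (-1.2)·(-1.2)) / 4 = 6.8/4 = 1.7

S is symmetric (S[j,i] = S[i,j]). Assembling:

S = [[8.3, 4.25, 0.1],
 [4.25, 5.5, 1.75],
 [0.1, 1.75, 1.7]]


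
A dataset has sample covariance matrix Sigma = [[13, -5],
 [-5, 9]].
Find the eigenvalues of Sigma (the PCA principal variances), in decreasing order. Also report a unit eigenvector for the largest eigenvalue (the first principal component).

Step 1 — characteristic polynomial of 2×2 Sigma:
  det(Sigma - λI) = λ² - trace · λ + det = 0.
  trace = 13 + 9 = 22, det = 13·9 - (-5)² = 92.
Step 2 — discriminant:
  Δ = trace² - 4·det = 484 - 368 = 116.
Step 3 — eigenvalues:
  λ = (trace ± √Δ)/2 = (22 ± 10.7703)/2,
  λ_1 = 16.3852,  λ_2 = 5.6148.

Step 4 — unit eigenvector for λ_1: solve (Sigma - λ_1 I)v = 0. First row:
  (13 - 16.3852)·v_x + (-5)·v_y = 0, i.e. (-3.3852)·v_x + (-5)·v_y = 0,
  so v ∝ (b, λ_1 - a) = (-5, 3.3852); multiply by -1 so the first entry is positive: u = (5, -3.3852).
  ||u|| = √((5)² + (-3.3852)²) = √(36.4593) ≈ 6.0382,
  v_1 = u/||u|| ≈ (0.8281, -0.5606) (||v_1|| = 1).

λ_1 = 16.3852,  λ_2 = 5.6148;  v_1 ≈ (0.8281, -0.5606)


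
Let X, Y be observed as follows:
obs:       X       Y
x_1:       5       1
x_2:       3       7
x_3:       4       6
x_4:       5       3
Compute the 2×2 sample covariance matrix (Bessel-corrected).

Step 1 — column means:
  mean(X) = (5 + 3 + 4 + 5) / 4 = 17/4 = 4.25
  mean(Y) = (1 + 7 + 6 + 3) / 4 = 17/4 = 4.25

Step 2 — sample covariance S[i,j] = (1/(n-1)) · Σ_k (x_{k,i} - mean_i) · (x_{k,j} - mean_j), with n-1 = 3.
  S[X,X] = ((0.75)·(0.75) + (-1.25)·(-1.25) + (-0.25)·(-0.25) + (0.75)·(0.75)) / 3 = 2.75/3 = 0.9167
  S[X,Y] = ((0.75)·(-3.25) + (-1.25)·(2.75) + (-0.25)·(1.75) + (0.75)·(-1.25)) / 3 = -7.25/3 = -2.4167
  S[Y,Y] = ((-3.25)·(-3.25) + (2.75)·(2.75) + (1.75)·(1.75) + (-1.25)·(-1.25)) / 3 = 22.75/3 = 7.5833

S is symmetric (S[j,i] = S[i,j]). Assembling:

S = [[0.9167, -2.4167],
 [-2.4167, 7.5833]]


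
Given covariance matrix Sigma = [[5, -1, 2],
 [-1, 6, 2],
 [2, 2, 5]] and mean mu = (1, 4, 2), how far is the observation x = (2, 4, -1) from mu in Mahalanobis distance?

Step 1 — centre the observation: (x - mu) = (1, 0, -3).

Step 2 — invert Sigma (cofactor / det for 3×3, or solve directly):
  Sigma^{-1} = [[0.2796, 0.0968, -0.1505],
 [0.0968, 0.2258, -0.129],
 [-0.1505, -0.129, 0.3118]].

Step 3 — form the quadratic (x - mu)^T · Sigma^{-1} · (x - mu):
  Sigma^{-1} · (x - mu) = (0.7312, 0.4839, -1.086).
  (x - mu)^T · [Sigma^{-1} · (x - mu)] = (1)·(0.7312) + (0)·(0.4839) + (-3)·(-1.086) = 3.9892.

Step 4 — take square root: d = √(3.9892) ≈ 1.9973.

d(x, mu) = √(3.9892) ≈ 1.9973


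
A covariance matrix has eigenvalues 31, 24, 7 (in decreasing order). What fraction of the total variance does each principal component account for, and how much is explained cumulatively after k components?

Step 1 — total variance = trace(Sigma) = Σ λ_i = 31 + 24 + 7 = 62.

Step 2 — fraction explained by component i = λ_i / Σ λ:
  PC1: 31/62 = 0.5
  PC2: 24/62 = 0.3871
  PC3: 7/62 = 0.1129

Step 3 — cumulative fraction after k components = (λ_1 + ... + λ_k) / Σ λ:
  k = 1: 31/62 = 0.5
  k = 2: (31 + 24)/62 = 55/62 = 0.8871
  k = 3: (31 + 24 + 7)/62 = 62/62 = 1

Summary (fraction, with percent):

explained: PC1 0.5 (50%), PC2 0.3871 (38.71%), PC3 0.1129 (11.29%);  cumulative: 0.5, 0.8871, 1


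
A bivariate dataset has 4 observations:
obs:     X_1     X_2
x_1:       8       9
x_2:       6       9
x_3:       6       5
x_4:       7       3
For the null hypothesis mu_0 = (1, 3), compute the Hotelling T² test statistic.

Step 1 — sample mean vector:
  mean(X_1) = (8 + 6 + 6 + 7) / 4 = 27/4 = 6.75
  mean(X_2) = (9 + 9 + 5 + 3) / 4 = 26/4 = 6.5
  x̄ = (6.75, 6.5),  deviation x̄ - mu_0 = (6.75, 6.5) - (1, 3) = (5.75, 3.5).

Step 2 — sample covariance matrix, S[i,j] = (1/(n-1)) · Σ_k (x_{k,i} - mean_i) · (x_{k,j} - mean_j), divisor n-1 = 3:
  S[X_1,X_1] = ((1.25)·(1.25) + (-0.75)·(-0.75) + (-0.75)·(-0.75) + (0.25)·(0.25)) / 3 = 2.75/3 = 0.9167
  S[X_1,X_2] = ((1.25)·(2.5) + (-0.75)·(2.5) + (-0.75)·(-1.5) + (0.25)·(-3.5)) / 3 = 1.5/3 = 0.5
  S[X_2,X_2] = ((2.5)·(2.5) + (2.5)·(2.5) + (-1.5)·(-1.5) + (-3.5)·(-3.5)) / 3 = 27/3 = 9
  S = [[0.9167, 0.5],
 [0.5, 9]].

Step 3 — invert S. det(S) = 0.9167·9 - (0.5)² = 8.
  S^{-1} = (1/det) · [[d, -b], [-b, a]] = [[1.125, -0.0625],
 [-0.0625, 0.1146]].

Step 4 — quadratic form (x̄ - mu_0)^T · S^{-1} · (x̄ - mu_0):
  S^{-1} · (x̄ - mu_0) = (6.25, 0.0417),
  (x̄ - mu_0)^T · [...] = (5.75)·(6.25) + (3.5)·(0.0417) = 36.0833.

Step 5 — scale by n: T² = 4 · 36.0833 = 144.3333.

T² ≈ 144.3333


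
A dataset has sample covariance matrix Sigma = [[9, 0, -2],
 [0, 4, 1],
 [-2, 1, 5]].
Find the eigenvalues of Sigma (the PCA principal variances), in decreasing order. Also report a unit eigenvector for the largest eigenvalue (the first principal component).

Step 1 — characteristic polynomial p(λ) = det(λI - Sigma) = λ³ - tr·λ² + c_1·λ - det, where tr = trace, c_1 = sum of the principal 2×2 minors, det = det(Sigma):
  tr = 9 + 4 + 5 = 18,
  c_1 = (9·4 - (0)²) + (9·5 - (-2)²) + (4·5 - (1)²) = 36 + 41 + 19 = 96,
  det = 9·(4·5 - (1)²) - (0)·((0)·5 - (1)·(-2)) + (-2)·((0)·(1) - 4·(-2)) = 9·(19) - (0)·(2) + (-2)·(8) = 155.
  So p(λ) = λ³ - 18λ² + 96λ - 155.
Step 2 — look for an integer root (rational root theorem: any rational root is an integer divisor of 155). Testing λ = 5:
  p(5) = 125 - 450 + 480 - 155 = 0  ✓
  Dividing out (λ - 5): p(λ) = (λ - 5)(λ² - 13λ + 31).
Step 3 — remaining eigenvalues from the quadratic λ² - 13λ + 31 = 0:
  Δ = 13² - 4·31 = 169 - 124 = 45,  λ = (13 ± √45)/2 = (13 ± 6.7082)/2 ≈ 9.8541 or 3.1459.
  Sorted: λ_1 = 9.8541,  λ_2 = 5,  λ_3 = 3.1459  (check: sum = 18 = tr ✓).

Step 4 — unit eigenvector for λ_1 ≈ 9.8541: v spans the null space of (Sigma - λ_1 I), whose rows are
  r_1 = (-0.8541, 0, -2),  r_2 = (0, -5.8541, 1),  r_3 = (-2, 1, -4.8541).
  v is orthogonal to every row, so take v ∝ r_1 × r_2 = ((0)·(1) - (-2)·(-5.8541), (-2)·(0) - (-0.8541)·(1), (-0.8541)·(-5.8541) - (0)·(0)) ≈ (-11.7082, 0.8541, 5).
  Rescale (multiply by -1 so the first nonzero entry is positive): u = (11.7082, -0.8541, -5).
  ||u|| = √((11.7082)² + (-0.8541)² + (-5)²) = √(162.8115) ≈ 12.7598,  v_1 = u/||u|| ≈ (0.9176, -0.0669, -0.3919) (||v_1|| = 1).

λ_1 = 9.8541,  λ_2 = 5,  λ_3 = 3.1459;  v_1 ≈ (0.9176, -0.0669, -0.3919)


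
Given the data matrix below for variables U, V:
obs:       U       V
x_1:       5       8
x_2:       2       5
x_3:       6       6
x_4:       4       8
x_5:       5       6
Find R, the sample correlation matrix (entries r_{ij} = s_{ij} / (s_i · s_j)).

Step 1 — column means:
  mean(U) = (5 + 2 + 6 + 4 + 5) / 5 = 22/5 = 4.4
  mean(V) = (8 + 5 + 6 + 8 + 6) / 5 = 33/5 = 6.6

Step 2 — sample variances and covariances s[i,j] = (1/(n-1)) · Σ_k (x_{k,i} - mean_i) · (x_{k,j} - mean_j), with n-1 = 4:
  s[U,U] = ((0.6)·(0.6) + (-2.4)·(-2.4) + (1.6)·(1.6) + (-0.4)·(-0.4) + (0.6)·(0.6)) / 4 = 9.2/4 = 2.3
  s[U,V] = ((0.6)·(1.4) + (-2.4)·(-1.6) + (1.6)·(-0.6) + (-0.4)·(1.4) + (0.6)·(-0.6)) / 4 = 2.8/4 = 0.7
  s[V,V] = ((1.4)·(1.4) + (-1.6)·(-1.6) + (-0.6)·(-0.6) + (1.4)·(1.4) + (-0.6)·(-0.6)) / 4 = 7.2/4 = 1.8
  Sample standard deviations s_i = √(s[i,i]):
  s(U) = √(2.3) = 1.5166
  s(V) = √(1.8) = 1.3416

Step 3 — r_{ij} = s_{ij} / (s_i · s_j):
  r[U,U] = 1 (diagonal).
  r[U,V] = 0.7 / (1.5166 · 1.3416) = 0.7 / 2.0347 = 0.344
  r[V,V] = 1 (diagonal).

R is symmetric with unit diagonal. Assembling:

R = [[1, 0.344],
 [0.344, 1]]


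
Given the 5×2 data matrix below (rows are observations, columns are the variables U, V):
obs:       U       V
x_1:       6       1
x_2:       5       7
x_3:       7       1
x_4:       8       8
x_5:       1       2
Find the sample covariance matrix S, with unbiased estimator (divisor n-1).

Step 1 — column means:
  mean(U) = (6 + 5 + 7 + 8 + 1) / 5 = 27/5 = 5.4
  mean(V) = (1 + 7 + 1 + 8 + 2) / 5 = 19/5 = 3.8

Step 2 — sample covariance S[i,j] = (1/(n-1)) · Σ_k (x_{k,i} - mean_i) · (x_{k,j} - mean_j), with n-1 = 4.
  S[U,U] = ((0.6)·(0.6) + (-0.4)·(-0.4) + (1.6)·(1.6) + (2.6)·(2.6) + (-4.4)·(-4.4)) / 4 = 29.2/4 = 7.3
  S[U,V] = ((0.6)·(-2.8) + (-0.4)·(3.2) + (1.6)·(-2.8) + (2.6)·(4.2) + (-4.4)·(-1.8)) / 4 = 11.4/4 = 2.85
  S[V,V] = ((-2.8)·(-2.8) + (3.2)·(3.2) + (-2.8)·(-2.8) + (4.2)·(4.2) + (-1.8)·(-1.8)) / 4 = 46.8/4 = 11.7

S is symmetric (S[j,i] = S[i,j]). Assembling:

S = [[7.3, 2.85],
 [2.85, 11.7]]


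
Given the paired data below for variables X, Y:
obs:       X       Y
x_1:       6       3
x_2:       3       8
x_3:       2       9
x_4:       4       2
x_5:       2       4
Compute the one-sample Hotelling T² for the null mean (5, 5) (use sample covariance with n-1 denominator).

Step 1 — sample mean vector:
  mean(X) = (6 + 3 + 2 + 4 + 2) / 5 = 17/5 = 3.4
  mean(Y) = (3 + 8 + 9 + 2 + 4) / 5 = 26/5 = 5.2
  x̄ = (3.4, 5.2),  deviation x̄ - mu_0 = (3.4, 5.2) - (5, 5) = (-1.6, 0.2).

Step 2 — sample covariance matrix, S[i,j] = (1/(n-1)) · Σ_k (x_{k,i} - mean_i) · (x_{k,j} - mean_j), divisor n-1 = 4:
  S[X,X] = ((2.6)·(2.6) + (-0.4)·(-0.4) + (-1.4)·(-1.4) + (0.6)·(0.6) + (-1.4)·(-1.4)) / 4 = 11.2/4 = 2.8
  S[X,Y] = ((2.6)·(-2.2) + (-0.4)·(2.8) + (-1.4)·(3.8) + (0.6)·(-3.2) + (-1.4)·(-1.2)) / 4 = -12.4/4 = -3.1
  S[Y,Y] = ((-2.2)·(-2.2) + (2.8)·(2.8) + (3.8)·(3.8) + (-3.2)·(-3.2) + (-1.2)·(-1.2)) / 4 = 38.8/4 = 9.7
  S = [[2.8, -3.1],
 [-3.1, 9.7]].

Step 3 — invert S. det(S) = 2.8·9.7 - (-3.1)² = 17.55.
  S^{-1} = (1/det) · [[d, -b], [-b, a]] = [[0.5527, 0.1766],
 [0.1766, 0.1595]].

Step 4 — quadratic form (x̄ - mu_0)^T · S^{-1} · (x̄ - mu_0):
  S^{-1} · (x̄ - mu_0) = (-0.849, -0.2507),
  (x̄ - mu_0)^T · [...] = (-1.6)·(-0.849) + (0.2)·(-0.2507) = 1.3083.

Step 5 — scale by n: T² = 5 · 1.3083 = 6.5413.

T² ≈ 6.5413


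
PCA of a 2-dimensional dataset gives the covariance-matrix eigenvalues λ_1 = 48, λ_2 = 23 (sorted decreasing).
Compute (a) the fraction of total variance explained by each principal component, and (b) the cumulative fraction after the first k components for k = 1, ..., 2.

Step 1 — total variance = trace(Sigma) = Σ λ_i = 48 + 23 = 71.

Step 2 — fraction explained by component i = λ_i / Σ λ:
  PC1: 48/71 = 0.6761
  PC2: 23/71 = 0.3239

Step 3 — cumulative fraction after k components = (λ_1 + ... + λ_k) / Σ λ:
  k = 1: 48/71 = 0.6761
  k = 2: (48 + 23)/71 = 71/71 = 1

Summary (fraction, with percent):

explained: PC1 0.6761 (67.61%), PC2 0.3239 (32.39%);  cumulative: 0.6761, 1


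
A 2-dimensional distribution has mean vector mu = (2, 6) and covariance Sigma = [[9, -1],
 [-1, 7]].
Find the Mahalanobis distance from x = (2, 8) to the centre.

Step 1 — centre the observation: (x - mu) = (0, 2).

Step 2 — invert Sigma. det(Sigma) = 9·7 - (-1)² = 62.
  Sigma^{-1} = (1/det) · [[d, -b], [-b, a]] = [[0.1129, 0.0161],
 [0.0161, 0.1452]].

Step 3 — form the quadratic (x - mu)^T · Sigma^{-1} · (x - mu):
  Sigma^{-1} · (x - mu) = (0.0323, 0.2903).
  (x - mu)^T · [Sigma^{-1} · (x - mu)] = (0)·(0.0323) + (2)·(0.2903) = 0.5806.

Step 4 — take square root: d = √(0.5806) ≈ 0.762.

d(x, mu) = √(0.5806) ≈ 0.762


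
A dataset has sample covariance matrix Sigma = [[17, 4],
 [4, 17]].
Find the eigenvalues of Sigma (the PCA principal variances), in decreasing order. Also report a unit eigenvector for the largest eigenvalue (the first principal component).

Step 1 — characteristic polynomial of 2×2 Sigma:
  det(Sigma - λI) = λ² - trace · λ + det = 0.
  trace = 17 + 17 = 34, det = 17·17 - (4)² = 273.
Step 2 — discriminant:
  Δ = trace² - 4·det = 1156 - 1092 = 64.
Step 3 — eigenvalues:
  λ = (trace ± √Δ)/2 = (34 ± 8)/2,
  λ_1 = 21,  λ_2 = 13.

Step 4 — unit eigenvector for λ_1: solve (Sigma - λ_1 I)v = 0. First row:
  (17 - 21)·v_x + (4)·v_y = 0, i.e. (-4)·v_x + (4)·v_y = 0,
  so v ∝ (b, λ_1 - a) = (4, 4) = u.
  ||u|| = √((4)² + (4)²) = √(32) ≈ 5.6569,
  v_1 = u/||u|| ≈ (0.7071, 0.7071) (||v_1|| = 1).

λ_1 = 21,  λ_2 = 13;  v_1 ≈ (0.7071, 0.7071)


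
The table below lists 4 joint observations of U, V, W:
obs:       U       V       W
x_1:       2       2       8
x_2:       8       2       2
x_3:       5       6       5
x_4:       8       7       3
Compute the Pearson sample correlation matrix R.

Step 1 — column means:
  mean(U) = (2 + 8 + 5 + 8) / 4 = 23/4 = 5.75
  mean(V) = (2 + 2 + 6 + 7) / 4 = 17/4 = 4.25
  mean(W) = (8 + 2 + 5 + 3) / 4 = 18/4 = 4.5

Step 2 — sample variances and covariances s[i,j] = (1/(n-1)) · Σ_k (x_{k,i} - mean_i) · (x_{k,j} - mean_j), with n-1 = 3:
  s[U,U] = ((-3.75)·(-3.75) + (2.25)·(2.25) + (-0.75)·(-0.75) + (2.25)·(2.25)) / 3 = 24.75/3 = 8.25
  s[U,V] = ((-3.75)·(-2.25) + (2.25)·(-2.25) + (-0.75)·(1.75) + (2.25)·(2.75)) / 3 = 8.25/3 = 2.75
  s[U,W] = ((-3.75)·(3.5) + (2.25)·(-2.5) + (-0.75)·(0.5) + (2.25)·(-1.5)) / 3 = -22.5/3 = -7.5
  s[V,V] = ((-2.25)·(-2.25) + (-2.25)·(-2.25) + (1.75)·(1.75) + (2.75)·(2.75)) / 3 = 20.75/3 = 6.9167
  s[V,W] = ((-2.25)·(3.5) + (-2.25)·(-2.5) + (1.75)·(0.5) + (2.75)·(-1.5)) / 3 = -5.5/3 = -1.8333
  s[W,W] = ((3.5)·(3.5) + (-2.5)·(-2.5) + (0.5)·(0.5) + (-1.5)·(-1.5)) / 3 = 21/3 = 7
  Sample standard deviations s_i = √(s[i,i]):
  s(U) = √(8.25) = 2.8723
  s(V) = √(6.9167) = 2.63
  s(W) = √(7) = 2.6458

Step 3 — r_{ij} = s_{ij} / (s_i · s_j):
  r[U,U] = 1 (diagonal).
  r[U,V] = 2.75 / (2.8723 · 2.63) = 2.75 / 7.554 = 0.364
  r[U,W] = -7.5 / (2.8723 · 2.6458) = -7.5 / 7.5993 = -0.9869
  r[V,V] = 1 (diagonal).
  r[V,W] = -1.8333 / (2.63 · 2.6458) = -1.8333 / 6.9582 = -0.2635
  r[W,W] = 1 (diagonal).

R is symmetric with unit diagonal. Assembling:

R = [[1, 0.364, -0.9869],
 [0.364, 1, -0.2635],
 [-0.9869, -0.2635, 1]]


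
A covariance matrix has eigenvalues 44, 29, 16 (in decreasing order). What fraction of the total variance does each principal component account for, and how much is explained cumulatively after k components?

Step 1 — total variance = trace(Sigma) = Σ λ_i = 44 + 29 + 16 = 89.

Step 2 — fraction explained by component i = λ_i / Σ λ:
  PC1: 44/89 = 0.4944
  PC2: 29/89 = 0.3258
  PC3: 16/89 = 0.1798

Step 3 — cumulative fraction after k components = (λ_1 + ... + λ_k) / Σ λ:
  k = 1: 44/89 = 0.4944
  k = 2: (44 + 29)/89 = 73/89 = 0.8202
  k = 3: (44 + 29 + 16)/89 = 89/89 = 1

Summary (fraction, with percent):

explained: PC1 0.4944 (49.44%), PC2 0.3258 (32.58%), PC3 0.1798 (17.98%);  cumulative: 0.4944, 0.8202, 1


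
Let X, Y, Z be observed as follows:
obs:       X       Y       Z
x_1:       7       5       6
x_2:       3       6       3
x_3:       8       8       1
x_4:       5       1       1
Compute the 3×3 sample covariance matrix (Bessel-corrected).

Step 1 — column means:
  mean(X) = (7 + 3 + 8 + 5) / 4 = 23/4 = 5.75
  mean(Y) = (5 + 6 + 8 + 1) / 4 = 20/4 = 5
  mean(Z) = (6 + 3 + 1 + 1) / 4 = 11/4 = 2.75

Step 2 — sample covariance S[i,j] = (1/(n-1)) · Σ_k (x_{k,i} - mean_i) · (x_{k,j} - mean_j), with n-1 = 3.
  S[X,X] = ((1.25)·(1.25) + (-2.75)·(-2.75) + (2.25)·(2.25) + (-0.75)·(-0.75)) / 3 = 14.75/3 = 4.9167
  S[X,Y] = ((1.25)·(0) + (-2.75)·(1) + (2.25)·(3) + (-0.75)·(-4)) / 3 = 7/3 = 2.3333
  S[X,Z] = ((1.25)·(3.25) + (-2.75)·(0.25) + (2.25)·(-1.75) + (-0.75)·(-1.75)) / 3 = 0.75/3 = 0.25
  S[Y,Y] = ((0)·(0) + (1)·(1) + (3)·(3) + (-4)·(-4)) / 3 = 26/3 = 8.6667
  S[Y,Z] = ((0)·(3.25) + (1)·(0.25) + (3)·(-1.75) + (-4)·(-1.75)) / 3 = 2/3 = 0.6667
  S[Z,Z] = ((3.25)·(3.25) + (0.25)·(0.25) + (-1.75)·(-1.75) + (-1.75)·(-1.75)) / 3 = 16.75/3 = 5.5833

S is symmetric (S[j,i] = S[i,j]). Assembling:

S = [[4.9167, 2.3333, 0.25],
 [2.3333, 8.6667, 0.6667],
 [0.25, 0.6667, 5.5833]]
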